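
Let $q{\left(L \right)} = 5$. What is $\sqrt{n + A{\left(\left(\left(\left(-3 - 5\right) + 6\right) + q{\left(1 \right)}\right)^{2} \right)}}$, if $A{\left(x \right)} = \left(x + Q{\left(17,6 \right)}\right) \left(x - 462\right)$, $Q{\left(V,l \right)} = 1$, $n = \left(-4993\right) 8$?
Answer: $i \sqrt{44474} \approx 210.89 i$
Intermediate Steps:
$n = -39944$
$A{\left(x \right)} = \left(1 + x\right) \left(-462 + x\right)$ ($A{\left(x \right)} = \left(x + 1\right) \left(x - 462\right) = \left(1 + x\right) \left(-462 + x\right)$)
$\sqrt{n + A{\left(\left(\left(\left(-3 - 5\right) + 6\right) + q{\left(1 \right)}\right)^{2} \right)}} = \sqrt{-39944 - \left(462 - \left(\left(\left(-3 - 5\right) + 6\right) + 5\right)^{4} + 461 \left(\left(\left(-3 - 5\right) + 6\right) + 5\right)^{2}\right)} = \sqrt{-39944 - \left(462 - \left(\left(-8 + 6\right) + 5\right)^{4} + 461 \left(\left(-8 + 6\right) + 5\right)^{2}\right)} = \sqrt{-39944 - \left(462 - \left(-2 + 5\right)^{4} + 461 \left(-2 + 5\right)^{2}\right)} = \sqrt{-39944 - \left(462 - 81 + 4149\right)} = \sqrt{-39944 - \left(4611 - 81\right)} = \sqrt{-39944 - 4530} = \sqrt{-44474} = i \sqrt{44474}$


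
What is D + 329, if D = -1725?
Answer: -1396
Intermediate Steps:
D + 329 = -1725 + 329 = -1396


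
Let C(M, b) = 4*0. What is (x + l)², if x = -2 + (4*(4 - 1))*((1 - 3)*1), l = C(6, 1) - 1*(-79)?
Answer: 2809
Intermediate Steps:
C(M, b) = 0
l = 79 (l = 0 - 1*(-79) = 0 + 79 = 79)
x = -26 (x = -2 + (4*3)*(-2*1) = -2 + 12*(-2) = -2 - 24 = -26)
(x + l)² = (-26 + 79)² = 53² = 2809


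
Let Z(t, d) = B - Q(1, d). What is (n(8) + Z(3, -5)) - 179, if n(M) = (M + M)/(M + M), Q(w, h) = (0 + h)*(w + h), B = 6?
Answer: -192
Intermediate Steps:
Q(w, h) = h*(h + w)
n(M) = 1 (n(M) = (2*M)/((2*M)) = (2*M)*(1/(2*M)) = 1)
Z(t, d) = 6 - d*(1 + d) (Z(t, d) = 6 - d*(d + 1) = 6 - d*(1 + d))
(n(8) + Z(3, -5)) - 179 = (1 + (6 - 1*(-5)*(1 - 5))) - 179 = (1 + (6 - 1*(-5)*(-4))) - 179 = (1 + (6 - 20)) - 179 = (1 - 14) - 179 = -13 - 179 = -192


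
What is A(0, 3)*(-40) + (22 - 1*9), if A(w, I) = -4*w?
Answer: 13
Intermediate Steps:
A(0, 3)*(-40) + (22 - 1*9) = -4*0*(-40) + (22 - 1*9) = 0*(-40) + (22 - 9) = 0 + 13 = 13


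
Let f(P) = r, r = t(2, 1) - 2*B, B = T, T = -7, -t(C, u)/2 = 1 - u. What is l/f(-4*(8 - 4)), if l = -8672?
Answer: -4336/7 ≈ -619.43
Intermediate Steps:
t(C, u) = -2 + 2*u (t(C, u) = -2*(1 - u) = -2 + 2*u)
B = -7
r = 14 (r = (-2 + 2*1) - 2*(-7) = (-2 + 2) + 14 = 0 + 14 = 14)
f(P) = 14
l/f(-4*(8 - 4)) = -8672/14 = -8672*1/14 = -4336/7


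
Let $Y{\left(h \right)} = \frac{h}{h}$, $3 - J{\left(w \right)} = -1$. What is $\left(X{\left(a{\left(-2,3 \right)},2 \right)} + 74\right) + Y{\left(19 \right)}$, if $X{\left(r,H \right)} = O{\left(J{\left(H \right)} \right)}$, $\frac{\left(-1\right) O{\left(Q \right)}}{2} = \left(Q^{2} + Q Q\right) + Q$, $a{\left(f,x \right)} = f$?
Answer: $3$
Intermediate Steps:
$J{\left(w \right)} = 4$ ($J{\left(w \right)} = 3 - -1 = 3 + 1 = 4$)
$O{\left(Q \right)} = - 4 Q^{2} - 2 Q$ ($O{\left(Q \right)} = - 2 \left(\left(Q^{2} + Q Q\right) + Q\right) = - 2 \left(\left(Q^{2} + Q^{2}\right) + Q\right) = - 2 \left(2 Q^{2} + Q\right) = - 2 \left(Q + 2 Q^{2}\right) = - 4 Q^{2} - 2 Q$)
$X{\left(r,H \right)} = -72$ ($X{\left(r,H \right)} = \left(-2\right) 4 \left(1 + 2 \cdot 4\right) = \left(-2\right) 4 \left(1 + 8\right) = \left(-2\right) 4 \cdot 9 = -72$)
$Y{\left(h \right)} = 1$
$\left(X{\left(a{\left(-2,3 \right)},2 \right)} + 74\right) + Y{\left(19 \right)} = \left(-72 + 74\right) + 1 = 2 + 1 = 3$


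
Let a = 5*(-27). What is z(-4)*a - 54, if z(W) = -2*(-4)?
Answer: -1134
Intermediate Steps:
a = -135
z(W) = 8
z(-4)*a - 54 = 8*(-135) - 54 = -1080 - 54 = -1134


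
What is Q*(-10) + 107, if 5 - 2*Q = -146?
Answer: -648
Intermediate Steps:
Q = 151/2 (Q = 5/2 - ½*(-146) = 5/2 + 73 = 151/2 ≈ 75.500)
Q*(-10) + 107 = (151/2)*(-10) + 107 = -755 + 107 = -648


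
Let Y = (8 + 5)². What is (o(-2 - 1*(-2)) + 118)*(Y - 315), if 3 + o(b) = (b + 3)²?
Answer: -18104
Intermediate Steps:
o(b) = -3 + (3 + b)² (o(b) = -3 + (b + 3)² = -3 + (3 + b)²)
Y = 169 (Y = 13² = 169)
(o(-2 - 1*(-2)) + 118)*(Y - 315) = ((-3 + (3 + (-2 - 1*(-2)))²) + 118)*(169 - 315) = ((-3 + (3 + (-2 + 2))²) + 118)*(-146) = ((-3 + (3 + 0)²) + 118)*(-146) = ((-3 + 3²) + 118)*(-146) = ((-3 + 9) + 118)*(-146) = (6 + 118)*(-146) = 124*(-146) = -18104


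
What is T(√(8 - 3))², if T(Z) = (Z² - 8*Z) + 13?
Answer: 644 - 288*√5 ≈ 0.012422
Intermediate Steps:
T(Z) = 13 + Z² - 8*Z
T(√(8 - 3))² = (13 + (√(8 - 3))² - 8*√(8 - 3))² = (13 + (√5)² - 8*√5)² = (13 + 5 - 8*√5)² = (18 - 8*√5)²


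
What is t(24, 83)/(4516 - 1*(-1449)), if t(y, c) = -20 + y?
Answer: 4/5965 ≈ 0.00067058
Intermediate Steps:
t(24, 83)/(4516 - 1*(-1449)) = (-20 + 24)/(4516 - 1*(-1449)) = 4/(4516 + 1449) = 4/5965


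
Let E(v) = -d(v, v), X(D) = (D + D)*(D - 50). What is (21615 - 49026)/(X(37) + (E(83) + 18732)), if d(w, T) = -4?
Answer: -27411/17774 ≈ -1.5422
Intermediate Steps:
X(D) = 2*D*(-50 + D) (X(D) = (2*D)*(-50 + D) = 2*D*(-50 + D))
E(v) = 4 (E(v) = -1*(-4) = 4)
(21615 - 49026)/(X(37) + (E(83) + 18732)) = (21615 - 49026)/(2*37*(-50 + 37) + (4 + 18732)) = -27411/(2*37*(-13) + 18736) = -27411/(-962 + 18736) = -27411/17774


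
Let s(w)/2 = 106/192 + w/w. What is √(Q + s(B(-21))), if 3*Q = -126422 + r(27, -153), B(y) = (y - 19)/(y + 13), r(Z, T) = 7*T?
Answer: I*√679913/4 ≈ 206.14*I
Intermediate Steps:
B(y) = (-19 + y)/(13 + y)
s(w) = 149/48 (s(w) = 2*(106/192 + w/w) = 2*(106*(1/192) + 1) = 2*(53/96 + 1) = 2*(149/96) = 149/48)
Q = -127493/3 (Q = (-126422 + 7*(-153))/3 = (-126422 - 1071)/3 = (⅓)*(-127493) = -127493/3 ≈ -42498.)
√(Q + s(B(-21))) = √(-127493/3 + 149/48) = √(-679913/16) = I*√679913/4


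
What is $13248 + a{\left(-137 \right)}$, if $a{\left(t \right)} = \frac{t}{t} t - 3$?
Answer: $13108$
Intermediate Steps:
$a{\left(t \right)} = -3 + t$ ($a{\left(t \right)} = 1 t - 3 = t - 3 = -3 + t$)
$13248 + a{\left(-137 \right)} = 13248 - 140 = 13108$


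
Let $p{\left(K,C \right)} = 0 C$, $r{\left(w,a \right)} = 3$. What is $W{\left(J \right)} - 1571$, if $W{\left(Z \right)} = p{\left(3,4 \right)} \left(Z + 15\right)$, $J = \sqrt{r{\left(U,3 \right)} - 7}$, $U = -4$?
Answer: $-1571$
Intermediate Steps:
$p{\left(K,C \right)} = 0$
$J = 2 i$ ($J = \sqrt{3 - 7} = \sqrt{-4} = 2 i \approx 2.0 i$)
$W{\left(Z \right)} = 0$ ($W{\left(Z \right)} = 0 \left(Z + 15\right) = 0 \left(15 + Z\right) = 0$)
$W{\left(J \right)} - 1571 = 0 - 1571 = -1571$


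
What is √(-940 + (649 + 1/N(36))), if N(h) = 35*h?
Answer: I*√12833065/210 ≈ 17.059*I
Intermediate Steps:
√(-940 + (649 + 1/N(36))) = √(-940 + (649 + 1/(35*36))) = √(-940 + (649 + 1/1260)) = √(-940 + 817741/1260) = √(-366659/1260) = I*√12833065/210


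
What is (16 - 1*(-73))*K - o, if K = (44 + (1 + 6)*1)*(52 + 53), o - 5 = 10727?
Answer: 465863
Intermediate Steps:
o = 10732 (o = 5 + 10727 = 10732)
K = 5355 (K = (44 + 7*1)*105 = (44 + 7)*105 = 51*105 = 5355)
(16 - 1*(-73))*K - o = (16 - 1*(-73))*5355 - 1*10732 = (16 + 73)*5355 - 10732 = 89*5355 - 10732 = 476595 - 10732 = 465863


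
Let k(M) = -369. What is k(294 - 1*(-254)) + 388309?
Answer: 387940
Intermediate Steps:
k(294 - 1*(-254)) + 388309 = -369 + 388309 = 387940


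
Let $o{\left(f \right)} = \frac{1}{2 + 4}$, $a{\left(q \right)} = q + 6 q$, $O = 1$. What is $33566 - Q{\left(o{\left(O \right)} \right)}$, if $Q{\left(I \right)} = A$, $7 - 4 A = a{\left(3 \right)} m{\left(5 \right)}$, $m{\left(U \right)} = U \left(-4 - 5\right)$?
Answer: $33328$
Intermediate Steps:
$a{\left(q \right)} = 7 q$
$m{\left(U \right)} = - 9 U$ ($m{\left(U \right)} = U \left(-9\right) = - 9 U$)
$o{\left(f \right)} = \frac{1}{6}$
$A = 238$ ($A = \frac{7}{4} - \frac{7 \cdot 3 \left(\left(-9\right) 5\right)}{4} = \frac{7}{4} - \frac{21 \left(-45\right)}{4} = \frac{7}{4} - - \frac{945}{4} = \frac{7}{4} + \frac{945}{4} = 238$)
$Q{\left(I \right)} = 238$
$33566 - Q{\left(o{\left(O \right)} \right)} = 33566 - 238 = 33328$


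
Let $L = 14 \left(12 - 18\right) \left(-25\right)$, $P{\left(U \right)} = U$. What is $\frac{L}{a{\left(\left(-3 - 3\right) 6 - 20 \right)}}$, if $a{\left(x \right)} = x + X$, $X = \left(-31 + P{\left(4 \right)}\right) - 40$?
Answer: $- \frac{700}{41} \approx -17.073$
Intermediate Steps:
$L = 2100$ ($L = 14 \left(-6\right) \left(-25\right) = \left(-84\right) \left(-25\right) = 2100$)
$X = -67$ ($X = \left(-31 + 4\right) - 40 = -27 - 40 = -67$)
$a{\left(x \right)} = -67 + x$ ($a{\left(x \right)} = x - 67 = -67 + x$)
$\frac{L}{a{\left(\left(-3 - 3\right) 6 - 20 \right)}} = \frac{2100}{-67 + \left(\left(-3 - 3\right) 6 - 20\right)} = \frac{2100}{-67 - 56} = \frac{2100}{-123} = 2100 \left(- \frac{1}{123}\right) = - \frac{700}{41}$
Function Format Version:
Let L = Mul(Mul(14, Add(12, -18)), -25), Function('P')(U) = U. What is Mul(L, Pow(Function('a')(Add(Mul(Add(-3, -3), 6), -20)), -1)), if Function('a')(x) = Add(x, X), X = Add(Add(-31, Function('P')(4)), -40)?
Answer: Rational(-700, 41) ≈ -17.073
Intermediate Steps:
L = 2100 (L = Mul(Mul(14, -6), -25) = Mul(-84, -25) = 2100)
X = -67 (X = Add(Add(-31, 4), -40) = Add(-27, -40) = -67)
Function('a')(x) = Add(-67, x) (Function('a')(x) = Add(x, -67) = Add(-67, x))
Mul(L, Pow(Function('a')(Add(Mul(Add(-3, -3), 6), -20)), -1)) = Mul(2100, Pow(Add(-67, Add(Mul(Add(-3, -3), 6), -20)), -1)) = Mul(2100, Pow(Add(-67, Add(Mul(-6, 6), -20)), -1)) = Mul(2100, Pow(Add(-67, Add(-36, -20)), -1)) = Mul(2100, Pow(Add(-67, -56), -1)) = Mul(2100, Pow(-123, -1)) = Mul(2100, Rational(-1, 123)) = Rational(-700, 41)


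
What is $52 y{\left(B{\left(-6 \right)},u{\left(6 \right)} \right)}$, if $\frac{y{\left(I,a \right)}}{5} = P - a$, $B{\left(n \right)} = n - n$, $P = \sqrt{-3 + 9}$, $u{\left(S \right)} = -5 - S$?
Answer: $2860 + 260 \sqrt{6} \approx 3496.9$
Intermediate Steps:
$P = \sqrt{6} \approx 2.4495$
$B{\left(n \right)} = 0$
$y{\left(I,a \right)} = - 5 a + 5 \sqrt{6}$ ($y{\left(I,a \right)} = 5 \left(\sqrt{6} - a\right) = - 5 a + 5 \sqrt{6}$)
$52 y{\left(B{\left(-6 \right)},u{\left(6 \right)} \right)} = 52 \left(- 5 \left(-5 - 6\right) + 5 \sqrt{6}\right) = 52 \left(\left(-5\right) \left(-11\right) + 5 \sqrt{6}\right) = 52 \left(55 + 5 \sqrt{6}\right) = 2860 + 260 \sqrt{6}$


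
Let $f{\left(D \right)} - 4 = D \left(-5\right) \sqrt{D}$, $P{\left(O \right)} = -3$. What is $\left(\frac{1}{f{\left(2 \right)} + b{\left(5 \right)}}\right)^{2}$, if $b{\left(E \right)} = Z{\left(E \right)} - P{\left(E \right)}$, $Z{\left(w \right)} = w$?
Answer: $\frac{43}{392} + \frac{15 \sqrt{2}}{196} \approx 0.21792$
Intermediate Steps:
$b{\left(E \right)} = 3 + E$ ($b{\left(E \right)} = E - -3 = E + 3 = 3 + E$)
$f{\left(D \right)} = 4 - 5 D^{\frac{3}{2}}$ ($f{\left(D \right)} = 4 + D \left(-5\right) \sqrt{D} = 4 + - 5 D \sqrt{D} = 4 - 5 D^{\frac{3}{2}}$)
$\left(\frac{1}{f{\left(2 \right)} + b{\left(5 \right)}}\right)^{2} = \left(\frac{1}{\left(4 - 5 \cdot 2^{\frac{3}{2}}\right) + \left(3 + 5\right)}\right)^{2} = \left(\frac{1}{\left(4 - 5 \cdot 2 \sqrt{2}\right) + 8}\right)^{2} = \left(\frac{1}{\left(4 - 10 \sqrt{2}\right) + 8}\right)^{2} = \left(\frac{1}{12 - 10 \sqrt{2}}\right)^{2} = \frac{1}{\left(12 - 10 \sqrt{2}\right)^{2}}$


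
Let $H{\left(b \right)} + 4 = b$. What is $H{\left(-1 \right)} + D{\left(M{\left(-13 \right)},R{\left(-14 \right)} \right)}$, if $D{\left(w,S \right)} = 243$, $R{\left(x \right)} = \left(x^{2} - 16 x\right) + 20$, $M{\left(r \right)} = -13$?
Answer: $238$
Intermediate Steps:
$H{\left(b \right)} = -4 + b$
$R{\left(x \right)} = 20 + x^{2} - 16 x$
$H{\left(-1 \right)} + D{\left(M{\left(-13 \right)},R{\left(-14 \right)} \right)} = \left(-4 - 1\right) + 243 = -5 + 243 = 238$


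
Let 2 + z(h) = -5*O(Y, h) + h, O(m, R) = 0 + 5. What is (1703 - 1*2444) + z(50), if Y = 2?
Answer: -718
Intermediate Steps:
O(m, R) = 5
z(h) = -27 + h (z(h) = -2 + (-5*5 + h) = -2 + (-25 + h) = -27 + h)
(1703 - 1*2444) + z(50) = (1703 - 1*2444) + (-27 + 50) = (1703 - 2444) + 23 = -741 + 23 = -718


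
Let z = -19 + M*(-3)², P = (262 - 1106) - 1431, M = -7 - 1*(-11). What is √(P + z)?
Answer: I*√2258 ≈ 47.518*I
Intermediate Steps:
M = 4 (M = -7 + 11 = 4)
P = -2275 (P = -844 - 1431 = -2275)
z = 17 (z = -19 + 4*(-3)² = -19 + 4*9 = -19 + 36 = 17)
√(P + z) = √(-2275 + 17) = √(-2258) = I*√2258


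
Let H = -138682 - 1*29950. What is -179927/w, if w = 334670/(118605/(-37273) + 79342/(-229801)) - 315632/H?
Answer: 114587754592631090243/60423305992200266056 ≈ 1.8964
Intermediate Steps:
H = -168632 (H = -138682 - 29950 = -168632)
w = -60423305992200266056/636856917486709 (w = 334670/(118605/(-37273) + 79342/(-229801)) - 315632/(-168632) = 334670/(118605*(-1/37273) + 79342*(-1/229801)) - 315632*(-1/168632) = 334670/(-118605/37273 - 79342/229801) + 39454/21079 = 334670/(-30212861971/8565372673) + 39454/21079 = 334670*(-8565372673/30212861971) + 39454/21079 = -2866573272472910/30212861971 + 39454/21079 = -60423305992200266056/636856917486709 ≈ -94877.)
-179927/w = -179927/(-60423305992200266056/636856917486709) = -179927*(-636856917486709/60423305992200266056) = 114587754592631090243/60423305992200266056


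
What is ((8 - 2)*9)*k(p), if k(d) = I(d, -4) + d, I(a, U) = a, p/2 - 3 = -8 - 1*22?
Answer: -5832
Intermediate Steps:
p = -54 (p = 6 + 2*(-8 - 1*22) = 6 + 2*(-8 - 22) = 6 + 2*(-30) = 6 - 60 = -54)
k(d) = 2*d (k(d) = d + d = 2*d)
((8 - 2)*9)*k(p) = ((8 - 2)*9)*(2*(-54)) = (6*9)*(-108) = 54*(-108) = -5832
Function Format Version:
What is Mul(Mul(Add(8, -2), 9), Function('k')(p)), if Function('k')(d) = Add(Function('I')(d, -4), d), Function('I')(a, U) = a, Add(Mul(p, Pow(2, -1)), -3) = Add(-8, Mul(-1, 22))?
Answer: -5832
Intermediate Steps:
p = -54 (p = Add(6, Mul(2, Add(-8, Mul(-1, 22)))) = Add(6, Mul(2, Add(-8, -22))) = Add(6, Mul(2, -30)) = Add(6, -60) = -54)
Function('k')(d) = Mul(2, d) (Function('k')(d) = Add(d, d) = Mul(2, d))
Mul(Mul(Add(8, -2), 9), Function('k')(p)) = Mul(Mul(Add(8, -2), 9), Mul(2, -54)) = Mul(Mul(6, 9), -108) = Mul(54, -108) = -5832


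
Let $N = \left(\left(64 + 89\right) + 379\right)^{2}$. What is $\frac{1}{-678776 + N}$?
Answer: $- \frac{1}{395752} \approx -2.5268 \cdot 10^{-6}$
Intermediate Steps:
$N = 283024$ ($N = \left(153 + 379\right)^{2} = 532^{2} = 283024$)
$\frac{1}{-678776 + N} = \frac{1}{-678776 + 283024} = \frac{1}{-395752} = - \frac{1}{395752}$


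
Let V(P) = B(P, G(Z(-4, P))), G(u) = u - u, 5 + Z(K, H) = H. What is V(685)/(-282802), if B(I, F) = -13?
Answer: 1/21754 ≈ 4.5969e-5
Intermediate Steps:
Z(K, H) = -5 + H
G(u) = 0
V(P) = -13
V(685)/(-282802) = -13/(-282802) = -13*(-1/282802) = 1/21754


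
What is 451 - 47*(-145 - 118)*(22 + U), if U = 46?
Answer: 840999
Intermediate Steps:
451 - 47*(-145 - 118)*(22 + U) = 451 - 47*(-145 - 118)*(22 + 46) = 451 - (-12361)*68 = 451 - 47*(-17884) = 451 + 840548 = 840999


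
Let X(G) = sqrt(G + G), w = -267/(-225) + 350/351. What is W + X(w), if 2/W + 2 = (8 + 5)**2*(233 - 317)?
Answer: -1/7099 + sqrt(1494714)/585 ≈ 2.0897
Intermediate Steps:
w = 19163/8775 (w = -267*(-1/225) + 350*(1/351) = 89/75 + 350/351 = 19163/8775 ≈ 2.1838)
X(G) = sqrt(2)*sqrt(G) (X(G) = sqrt(2*G) = sqrt(2)*sqrt(G))
W = -1/7099 (W = 2/(-2 + (8 + 5)**2*(233 - 317)) = 2/(-2 + 13**2*(-84)) = 2/(-2 + 169*(-84)) = 2/(-2 - 14196) = 2/(-14198) = 2*(-1/14198) = -1/7099 ≈ -0.00014086)
W + X(w) = -1/7099 + sqrt(2)*sqrt(19163/8775) = -1/7099 + sqrt(2)*(sqrt(747357)/585) = -1/7099 + sqrt(1494714)/585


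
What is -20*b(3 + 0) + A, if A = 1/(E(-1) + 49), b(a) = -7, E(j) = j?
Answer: 6721/48 ≈ 140.02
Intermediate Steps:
A = 1/48 (A = 1/(-1 + 49) = 1/48 ≈ 0.020833)
-20*b(3 + 0) + A = -20*(-7) + 1/48 = 140 + 1/48 = 6721/48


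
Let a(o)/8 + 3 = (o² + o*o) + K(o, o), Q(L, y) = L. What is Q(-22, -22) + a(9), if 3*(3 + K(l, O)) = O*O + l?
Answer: 1466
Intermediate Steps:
K(l, O) = -3 + l/3 + O²/3 (K(l, O) = -3 + (O*O + l)/3 = -3 + (O² + l)/3 = -3 + (l + O²)/3 = -3 + (l/3 + O²/3) = -3 + l/3 + O²/3)
a(o) = -48 + 8*o/3 + 56*o²/3 (a(o) = -24 + 8*((o² + o*o) + (-3 + o/3 + o²/3)) = -24 + 8*((o² + o²) + (-3 + o/3 + o²/3)) = -24 + 8*(2*o² + (-3 + o/3 + o²/3)) = -24 + 8*(-3 + o/3 + 7*o²/3) = -24 + (-24 + 8*o/3 + 56*o²/3) = -48 + 8*o/3 + 56*o²/3)
Q(-22, -22) + a(9) = -22 + (-48 + (8/3)*9 + (56/3)*9²) = -22 + (-48 + 24 + (56/3)*81) = -22 + (-48 + 24 + 1512) = -22 + 1488 = 1466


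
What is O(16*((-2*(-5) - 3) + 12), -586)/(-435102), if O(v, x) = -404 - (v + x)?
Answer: 61/217551 ≈ 0.00028039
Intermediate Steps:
O(v, x) = -404 - v - x (O(v, x) = -404 + (-v - x) = -404 - v - x)
O(16*((-2*(-5) - 3) + 12), -586)/(-435102) = (-404 - 16*((-2*(-5) - 3) + 12) - 1*(-586))/(-435102) = (-404 - 16*((10 - 3) + 12) + 586)*(-1/435102) = (-404 - 16*(7 + 12) + 586)*(-1/435102) = (-404 - 16*19 + 586)*(-1/435102) = (-404 - 1*304 + 586)*(-1/435102) = (-404 - 304 + 586)*(-1/435102) = -122*(-1/435102) = 61/217551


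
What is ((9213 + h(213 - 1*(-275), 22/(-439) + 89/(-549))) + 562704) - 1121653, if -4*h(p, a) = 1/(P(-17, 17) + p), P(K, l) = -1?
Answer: -1070885729/1948 ≈ -5.4974e+5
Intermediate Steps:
h(p, a) = -1/(4*(-1 + p))
((9213 + h(213 - 1*(-275), 22/(-439) + 89/(-549))) + 562704) - 1121653 = ((9213 - 1/(-4 + 4*(213 - 1*(-275)))) + 562704) - 1121653 = ((9213 - 1/(-4 + 4*(213 + 275))) + 562704) - 1121653 = ((9213 - 1/(-4 + 4*488)) + 562704) - 1121653 = ((9213 - 1/(-4 + 1952)) + 562704) - 1121653 = ((9213 - 1/1948) + 562704) - 1121653 = (17946923/1948 + 562704) - 1121653 = 1114094315/1948 - 1121653 = -1070885729/1948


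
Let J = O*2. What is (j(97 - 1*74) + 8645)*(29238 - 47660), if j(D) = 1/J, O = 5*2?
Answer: -1592591111/10 ≈ -1.5926e+8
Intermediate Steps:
O = 10
J = 20 (J = 10*2 = 20)
j(D) = 1/20
(j(97 - 1*74) + 8645)*(29238 - 47660) = (1/20 + 8645)*(29238 - 47660) = (172901/20)*(-18422) = -1592591111/10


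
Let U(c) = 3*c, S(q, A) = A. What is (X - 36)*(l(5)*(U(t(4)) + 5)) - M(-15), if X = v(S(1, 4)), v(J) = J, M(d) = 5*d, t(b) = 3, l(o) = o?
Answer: -2165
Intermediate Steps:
X = 4
(X - 36)*(l(5)*(U(t(4)) + 5)) - M(-15) = (4 - 36)*(5*(3*3 + 5)) - 5*(-15) = -160*(9 + 5) - 1*(-75) = -160*14 + 75 = -32*70 + 75 = -2240 + 75 = -2165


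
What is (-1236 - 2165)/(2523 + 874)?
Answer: -3401/3397 ≈ -1.0012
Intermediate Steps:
(-1236 - 2165)/(2523 + 874) = -3401/3397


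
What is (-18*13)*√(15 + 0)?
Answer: -234*√15 ≈ -906.28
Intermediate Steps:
(-18*13)*√(15 + 0) = -234*√15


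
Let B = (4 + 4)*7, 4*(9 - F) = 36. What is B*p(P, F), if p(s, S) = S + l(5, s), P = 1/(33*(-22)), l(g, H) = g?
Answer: 280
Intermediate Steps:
F = 0 (F = 9 - 1/4*36 = 9 - 9 = 0)
P = -1/726 (P = (1/33)*(-1/22) = -1/726 ≈ -0.0013774)
p(s, S) = 5 + S (p(s, S) = S + 5 = 5 + S)
B = 56 (B = 8*7 = 56)
B*p(P, F) = 56*(5 + 0) = 56*5 = 280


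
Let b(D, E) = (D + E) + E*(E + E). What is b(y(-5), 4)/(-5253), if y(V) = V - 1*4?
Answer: -9/1751 ≈ -0.0051399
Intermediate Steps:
y(V) = -4 + V (y(V) = V - 4 = -4 + V)
b(D, E) = D + E + 2*E**2 (b(D, E) = (D + E) + E*(2*E) = (D + E) + 2*E**2 = D + E + 2*E**2)
b(y(-5), 4)/(-5253) = ((-4 - 5) + 4 + 2*4**2)/(-5253) = (-9 + 4 + 2*16)*(-1/5253) = (-9 + 4 + 32)*(-1/5253) = 27*(-1/5253) = -9/1751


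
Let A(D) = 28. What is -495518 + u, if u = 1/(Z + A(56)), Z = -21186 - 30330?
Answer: -25513230785/51488 ≈ -4.9552e+5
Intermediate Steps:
Z = -51516
u = -1/51488 (u = 1/(-51516 + 28) = 1/(-51488) = -1/51488 ≈ -1.9422e-5)
-495518 + u = -495518 - 1/51488 = -25513230785/51488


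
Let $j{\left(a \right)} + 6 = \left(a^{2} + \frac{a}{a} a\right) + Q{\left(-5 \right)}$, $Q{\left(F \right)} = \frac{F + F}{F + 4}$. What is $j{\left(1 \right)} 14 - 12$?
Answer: $72$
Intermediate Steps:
$Q{\left(F \right)} = \frac{2 F}{4 + F}$
$j{\left(a \right)} = 4 + a + a^{2}$ ($j{\left(a \right)} = -6 + \left(\left(a^{2} + \frac{a}{a} a\right) + 2 \left(-5\right) \frac{1}{4 - 5}\right) = -6 + \left(\left(a^{2} + 1 a\right) + 2 \left(-5\right) \frac{1}{-1}\right) = -6 + \left(\left(a^{2} + a\right) + 2 \left(-5\right) \left(-1\right)\right) = -6 + \left(\left(a + a^{2}\right) + 10\right) = -6 + \left(10 + a + a^{2}\right) = 4 + a + a^{2}$)
$j{\left(1 \right)} 14 - 12 = \left(4 + 1 + 1^{2}\right) 14 - 12 = \left(4 + 1 + 1\right) 14 - 12 = 6 \cdot 14 - 12 = 84 - 12 = 72$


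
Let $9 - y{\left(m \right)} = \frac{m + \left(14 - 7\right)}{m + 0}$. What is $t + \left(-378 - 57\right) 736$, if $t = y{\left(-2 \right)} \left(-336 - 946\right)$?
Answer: $-334903$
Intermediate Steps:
$y{\left(m \right)} = 9 - \frac{7 + m}{m}$ ($y{\left(m \right)} = 9 - \frac{m + \left(14 - 7\right)}{m + 0} = 9 - \frac{m + \left(14 - 7\right)}{m} = 9 - \frac{m + 7}{m} = 9 - \frac{7 + m}{m}$)
$t = -14743$ ($t = \left(8 - \frac{7}{-2}\right) \left(-336 - 946\right) = \left(8 - - \frac{7}{2}\right) \left(-1282\right) = \left(8 + \frac{7}{2}\right) \left(-1282\right) = \frac{23}{2} \left(-1282\right) = -14743$)
$t + \left(-378 - 57\right) 736 = -14743 + \left(-378 - 57\right) 736 = -14743 - 320160 = -334903$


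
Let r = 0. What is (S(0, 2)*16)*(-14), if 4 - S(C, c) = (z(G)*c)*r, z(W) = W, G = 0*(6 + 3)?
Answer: -896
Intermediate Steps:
G = 0 (G = 0*9 = 0)
S(C, c) = 4 (S(C, c) = 4 - 0*c*0 = 4 - 0*0 = 4 - 1*0 = 4 + 0 = 4)
(S(0, 2)*16)*(-14) = (4*16)*(-14) = 64*(-14) = -896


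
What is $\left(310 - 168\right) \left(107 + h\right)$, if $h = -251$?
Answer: $-20448$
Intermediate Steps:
$\left(310 - 168\right) \left(107 + h\right) = \left(310 - 168\right) \left(107 - 251\right) = 142 \left(-144\right) = -20448$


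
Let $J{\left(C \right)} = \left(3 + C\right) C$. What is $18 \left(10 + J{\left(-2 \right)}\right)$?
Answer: $144$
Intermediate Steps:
$J{\left(C \right)} = C \left(3 + C\right)$
$18 \left(10 + J{\left(-2 \right)}\right) = 18 \left(10 - 2 \left(3 - 2\right)\right) = 18 \left(10 - 2\right) = 18 \cdot 8 = 144$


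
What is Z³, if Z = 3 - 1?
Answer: 8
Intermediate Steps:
Z = 2
Z³ = 2³ = 8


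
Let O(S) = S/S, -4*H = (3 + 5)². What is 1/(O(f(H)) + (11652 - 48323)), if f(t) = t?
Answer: -1/36670 ≈ -2.7270e-5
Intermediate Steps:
H = -16 (H = -(3 + 5)²/4 = -¼*8² = -¼*64 = -16)
O(S) = 1
1/(O(f(H)) + (11652 - 48323)) = 1/(1 + (11652 - 48323)) = 1/(1 - 36671) = 1/(-36670) = -1/36670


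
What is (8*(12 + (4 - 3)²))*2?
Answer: 208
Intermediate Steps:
(8*(12 + (4 - 3)²))*2 = (8*(12 + 1²))*2 = (8*(12 + 1))*2 = (8*13)*2 = 104*2 = 208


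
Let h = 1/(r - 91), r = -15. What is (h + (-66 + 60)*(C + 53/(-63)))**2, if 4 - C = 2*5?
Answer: 8345005201/4955076 ≈ 1684.1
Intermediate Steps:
h = -1/106 (h = 1/(-15 - 91) = 1/(-106) = -1/106 ≈ -0.0094340)
C = -6 (C = 4 - 2*5 = 4 - 1*10 = 4 - 10 = -6)
(h + (-66 + 60)*(C + 53/(-63)))**2 = (-1/106 + (-66 + 60)*(-6 + 53/(-63)))**2 = (-1/106 - 6*(-6 + 53*(-1/63)))**2 = (-1/106 - 6*(-6 - 53/63))**2 = (-1/106 - 6*(-431/63))**2 = (-1/106 + 862/21)**2 = (91351/2226)**2 = 8345005201/4955076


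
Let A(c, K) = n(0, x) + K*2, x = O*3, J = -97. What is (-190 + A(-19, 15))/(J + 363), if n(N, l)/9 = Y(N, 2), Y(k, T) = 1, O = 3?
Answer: -151/266 ≈ -0.56767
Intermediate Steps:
x = 9 (x = 3*3 = 9)
n(N, l) = 9 (n(N, l) = 9*1 = 9)
A(c, K) = 9 + 2*K (A(c, K) = 9 + K*2 = 9 + 2*K)
(-190 + A(-19, 15))/(J + 363) = (-190 + (9 + 2*15))/(-97 + 363) = (-190 + (9 + 30))/266 = (-190 + 39)*(1/266) = -151*1/266 = -151/266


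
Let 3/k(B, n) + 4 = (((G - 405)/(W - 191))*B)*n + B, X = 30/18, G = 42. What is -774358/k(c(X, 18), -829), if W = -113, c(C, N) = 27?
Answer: 3143133447623/456 ≈ 6.8928e+9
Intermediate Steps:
X = 5/3 (X = 30*(1/18) = 5/3 ≈ 1.6667)
k(B, n) = 3/(-4 + B + 363*B*n/304) (k(B, n) = 3/(-4 + ((((42 - 405)/(-113 - 191))*B)*n + B)) = 3/(-4 + (((-363/(-304))*B)*n + B)) = 3/(-4 + (((-363*(-1/304))*B)*n + B)) = 3/(-4 + ((363*B/304)*n + B)) = 3/(-4 + (363*B*n/304 + B)) = 3/(-4 + (B + 363*B*n/304)) = 3/(-4 + B + 363*B*n/304))
-774358/k(c(X, 18), -829) = -774358/(912/(-1216 + 304*27 + 363*27*(-829))) = -774358/(912/(-1216 + 8208 - 8125029)) = -774358/(912/(-8118037)) = -774358/(912*(-1/8118037)) = -774358/(-912/8118037) = -774358*(-8118037/912) = 3143133447623/456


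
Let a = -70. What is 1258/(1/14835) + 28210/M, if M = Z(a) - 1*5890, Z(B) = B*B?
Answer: 1847577749/99 ≈ 1.8662e+7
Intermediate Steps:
Z(B) = B**2
M = -990 (M = (-70)**2 - 1*5890 = 4900 - 5890 = -990)
1258/(1/14835) + 28210/M = 1258/(1/14835) + 28210/(-990) = 1258/(1/14835) + 28210*(-1/990) = 1258*14835 - 2821/99 = 18662430 - 2821/99 = 1847577749/99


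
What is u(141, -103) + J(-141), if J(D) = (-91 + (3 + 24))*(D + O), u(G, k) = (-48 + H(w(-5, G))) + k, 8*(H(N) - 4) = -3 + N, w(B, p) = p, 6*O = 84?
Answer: 31993/4 ≈ 7998.3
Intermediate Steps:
O = 14 (O = (⅙)*84 = 14)
H(N) = 29/8 + N/8 (H(N) = 4 + (-3 + N)/8 = 4 + (-3/8 + N/8) = 29/8 + N/8)
u(G, k) = -355/8 + k + G/8 (u(G, k) = (-48 + (29/8 + G/8)) + k = (-355/8 + G/8) + k = -355/8 + k + G/8)
J(D) = -896 - 64*D (J(D) = (-91 + (3 + 24))*(D + 14) = (-91 + 27)*(14 + D) = -64*(14 + D) = -896 - 64*D)
u(141, -103) + J(-141) = (-355/8 - 103 + (⅛)*141) + (-896 - 64*(-141)) = (-355/8 - 103 + 141/8) + (-896 + 9024) = -519/4 + 8128 = 31993/4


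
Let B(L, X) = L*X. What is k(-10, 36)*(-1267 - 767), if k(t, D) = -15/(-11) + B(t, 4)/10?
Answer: 58986/11 ≈ 5362.4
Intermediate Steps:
k(t, D) = 15/11 + 2*t/5 (k(t, D) = -15/(-11) + (t*4)/10 = -15*(-1/11) + (4*t)*(1/10) = 15/11 + 2*t/5)
k(-10, 36)*(-1267 - 767) = (15/11 + (2/5)*(-10))*(-1267 - 767) = (15/11 - 4)*(-2034) = -29/11*(-2034) = 58986/11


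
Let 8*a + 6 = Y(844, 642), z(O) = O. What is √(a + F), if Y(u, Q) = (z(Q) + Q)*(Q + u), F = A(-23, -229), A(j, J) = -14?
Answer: √953953/2 ≈ 488.35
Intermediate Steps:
F = -14
Y(u, Q) = 2*Q*(Q + u) (Y(u, Q) = (Q + Q)*(Q + u) = (2*Q)*(Q + u) = 2*Q*(Q + u))
a = 954009/4 (a = -¾ + (2*642*(642 + 844))/8 = -¾ + (2*642*1486)/8 = -¾ + (⅛)*1908024 = -¾ + 238503 = 954009/4 ≈ 2.3850e+5)
√(a + F) = √(954009/4 - 14) = √(953953/4) = √953953/2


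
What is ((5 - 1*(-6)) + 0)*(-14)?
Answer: -154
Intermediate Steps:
((5 - 1*(-6)) + 0)*(-14) = ((5 + 6) + 0)*(-14) = (11 + 0)*(-14) = 11*(-14) = -154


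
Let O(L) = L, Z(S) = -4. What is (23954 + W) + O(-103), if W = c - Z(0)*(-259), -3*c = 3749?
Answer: 64696/3 ≈ 21565.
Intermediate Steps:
c = -3749/3 (c = -⅓*3749 = -3749/3 ≈ -1249.7)
W = -6857/3 (W = -3749/3 - (-4)*(-259) = -3749/3 - 1*1036 = -3749/3 - 1036 = -6857/3 ≈ -2285.7)
(23954 + W) + O(-103) = (23954 - 6857/3) - 103 = 65005/3 - 103 = 64696/3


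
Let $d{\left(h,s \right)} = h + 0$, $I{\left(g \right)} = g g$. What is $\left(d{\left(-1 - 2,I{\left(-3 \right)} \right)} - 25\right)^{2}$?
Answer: $784$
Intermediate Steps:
$I{\left(g \right)} = g^{2}$
$d{\left(h,s \right)} = h$
$\left(d{\left(-1 - 2,I{\left(-3 \right)} \right)} - 25\right)^{2} = \left(\left(-1 - 2\right) - 25\right)^{2} = \left(-3 - 25\right)^{2} = \left(-28\right)^{2} = 784$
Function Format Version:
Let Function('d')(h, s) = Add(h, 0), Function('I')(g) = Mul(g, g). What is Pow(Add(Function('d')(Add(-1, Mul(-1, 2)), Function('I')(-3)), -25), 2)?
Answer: 784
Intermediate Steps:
Function('I')(g) = Pow(g, 2)
Function('d')(h, s) = h
Pow(Add(Function('d')(Add(-1, Mul(-1, 2)), Function('I')(-3)), -25), 2) = Pow(Add(Add(-1, Mul(-1, 2)), -25), 2) = Pow(Add(Add(-1, -2), -25), 2) = Pow(Add(-3, -25), 2) = Pow(-28, 2) = 784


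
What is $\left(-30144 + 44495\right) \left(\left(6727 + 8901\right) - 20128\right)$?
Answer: $-64579500$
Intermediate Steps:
$\left(-30144 + 44495\right) \left(\left(6727 + 8901\right) - 20128\right) = 14351 \left(15628 - 20128\right) = 14351 \left(-4500\right) = -64579500$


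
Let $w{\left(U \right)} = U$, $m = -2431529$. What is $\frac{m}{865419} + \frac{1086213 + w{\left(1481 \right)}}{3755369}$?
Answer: $- \frac{8189977575415}{3249967684611} \approx -2.52$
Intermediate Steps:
$\frac{m}{865419} + \frac{1086213 + w{\left(1481 \right)}}{3755369} = - \frac{2431529}{865419} + \frac{1086213 + 1481}{3755369} = \left(-2431529\right) \frac{1}{865419} + 1087694 \cdot \frac{1}{3755369} = - \frac{2431529}{865419} + \frac{1087694}{3755369} = - \frac{8189977575415}{3249967684611}$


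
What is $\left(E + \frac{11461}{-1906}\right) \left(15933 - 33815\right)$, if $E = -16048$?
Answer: $\frac{273585203009}{953} \approx 2.8708 \cdot 10^{8}$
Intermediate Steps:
$\left(E + \frac{11461}{-1906}\right) \left(15933 - 33815\right) = \left(-16048 + \frac{11461}{-1906}\right) \left(15933 - 33815\right) = \left(-16048 + 11461 \left(- \frac{1}{1906}\right)\right) \left(-17882\right) = \left(-16048 - \frac{11461}{1906}\right) \left(-17882\right) = \left(- \frac{30598949}{1906}\right) \left(-17882\right) = \frac{273585203009}{953}$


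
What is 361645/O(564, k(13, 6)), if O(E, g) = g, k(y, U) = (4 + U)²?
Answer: 72329/20 ≈ 3616.4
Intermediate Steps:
361645/O(564, k(13, 6)) = 361645/((4 + 6)²) = 361645/(10²) = 361645/100 = 361645*(1/100) = 72329/20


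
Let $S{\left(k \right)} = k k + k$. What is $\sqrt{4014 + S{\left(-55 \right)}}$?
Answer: $6 \sqrt{194} \approx 83.57$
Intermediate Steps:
$S{\left(k \right)} = k + k^{2}$ ($S{\left(k \right)} = k^{2} + k = k + k^{2}$)
$\sqrt{4014 + S{\left(-55 \right)}} = \sqrt{4014 - 55 \left(1 - 55\right)} = \sqrt{4014 - -2970} = \sqrt{4014 + 2970} = \sqrt{6984} = 6 \sqrt{194}$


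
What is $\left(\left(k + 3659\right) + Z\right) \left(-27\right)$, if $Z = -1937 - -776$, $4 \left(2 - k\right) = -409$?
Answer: $- \frac{281043}{4} \approx -70261.0$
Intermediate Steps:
$k = \frac{417}{4}$ ($k = 2 - - \frac{409}{4} = 2 + \frac{409}{4} = \frac{417}{4} \approx 104.25$)
$Z = -1161$ ($Z = -1937 + 776 = -1161$)
$\left(\left(k + 3659\right) + Z\right) \left(-27\right) = \left(\left(\frac{417}{4} + 3659\right) - 1161\right) \left(-27\right) = \left(\frac{15053}{4} - 1161\right) \left(-27\right) = \frac{10409}{4} \left(-27\right) = - \frac{281043}{4}$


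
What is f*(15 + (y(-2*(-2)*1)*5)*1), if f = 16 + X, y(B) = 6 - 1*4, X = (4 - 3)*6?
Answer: 550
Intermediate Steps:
X = 6 (X = 1*6 = 6)
y(B) = 2 (y(B) = 6 - 4 = 2)
f = 22 (f = 16 + 6 = 22)
f*(15 + (y(-2*(-2)*1)*5)*1) = 22*(15 + (2*5)*1) = 22*(15 + 10*1) = 22*(15 + 10) = 22*25 = 550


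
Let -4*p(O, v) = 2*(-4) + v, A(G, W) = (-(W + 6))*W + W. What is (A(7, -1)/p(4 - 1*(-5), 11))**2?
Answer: 256/9 ≈ 28.444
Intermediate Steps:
A(G, W) = W + W*(-6 - W) (A(G, W) = (-(6 + W))*W + W = (-6 - W)*W + W = W*(-6 - W) + W = W + W*(-6 - W))
p(O, v) = 2 - v/4 (p(O, v) = -(2*(-4) + v)/4 = -(-8 + v)/4 = 2 - v/4)
(A(7, -1)/p(4 - 1*(-5), 11))**2 = ((-1*(-1)*(5 - 1))/(2 - 1/4*11))**2 = ((-1*(-1)*4)/(2 - 11/4))**2 = (4/(-3/4))**2 = (4*(-4/3))**2 = (-16/3)**2 = 256/9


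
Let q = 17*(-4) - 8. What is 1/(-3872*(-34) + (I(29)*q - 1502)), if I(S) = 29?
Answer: 1/127942 ≈ 7.8160e-6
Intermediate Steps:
q = -76 (q = -68 - 8 = -76)
1/(-3872*(-34) + (I(29)*q - 1502)) = 1/(-3872*(-34) + (29*(-76) - 1502)) = 1/(131648 + (-2204 - 1502)) = 1/(131648 - 3706) = 1/127942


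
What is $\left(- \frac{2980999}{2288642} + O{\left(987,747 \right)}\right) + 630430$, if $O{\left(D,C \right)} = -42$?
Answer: $\frac{1442729472097}{2288642} \approx 6.3039 \cdot 10^{5}$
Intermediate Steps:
$\left(- \frac{2980999}{2288642} + O{\left(987,747 \right)}\right) + 630430 = \left(- \frac{2980999}{2288642} - 42\right) + 630430 = - \frac{99103963}{2288642} + 630430 = \frac{1442729472097}{2288642}$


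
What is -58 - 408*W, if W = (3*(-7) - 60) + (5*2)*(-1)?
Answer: 37070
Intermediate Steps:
W = -91 (W = (-21 - 60) + 10*(-1) = -81 - 10 = -91)
-58 - 408*W = -58 - 408*(-91) = -58 + 37128 = 37070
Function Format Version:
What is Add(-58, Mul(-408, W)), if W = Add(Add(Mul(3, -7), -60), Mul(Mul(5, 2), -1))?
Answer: 37070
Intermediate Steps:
W = -91 (W = Add(Add(-21, -60), Mul(10, -1)) = Add(-81, -10) = -91)
Add(-58, Mul(-408, W)) = Add(-58, Mul(-408, -91)) = Add(-58, 37128) = 37070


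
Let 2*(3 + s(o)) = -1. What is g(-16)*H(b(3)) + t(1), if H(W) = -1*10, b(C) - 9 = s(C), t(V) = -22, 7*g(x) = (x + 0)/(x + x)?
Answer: -159/7 ≈ -22.714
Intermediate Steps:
g(x) = 1/14 (g(x) = ((x + 0)/(x + x))/7 = (x/((2*x)))/7 = (x*(1/(2*x)))/7 = (⅐)*(½) = 1/14)
s(o) = -7/2 (s(o) = -3 + (½)*(-1) = -3 - ½ = -7/2)
b(C) = 11/2 (b(C) = 9 - 7/2 = 11/2)
H(W) = -10
g(-16)*H(b(3)) + t(1) = (1/14)*(-10) - 22 = -5/7 - 22 = -159/7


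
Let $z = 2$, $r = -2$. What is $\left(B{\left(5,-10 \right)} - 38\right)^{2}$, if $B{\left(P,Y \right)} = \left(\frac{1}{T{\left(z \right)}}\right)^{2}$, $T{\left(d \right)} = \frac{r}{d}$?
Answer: $1369$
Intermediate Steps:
$T{\left(d \right)} = - \frac{2}{d}$
$B{\left(P,Y \right)} = 1$ ($B{\left(P,Y \right)} = \left(\frac{1}{\left(-2\right) \frac{1}{2}}\right)^{2} = \left(\frac{1}{-1}\right)^{2} = \left(-1\right)^{2} = 1$)
$\left(B{\left(5,-10 \right)} - 38\right)^{2} = \left(1 - 38\right)^{2} = \left(-37\right)^{2} = 1369$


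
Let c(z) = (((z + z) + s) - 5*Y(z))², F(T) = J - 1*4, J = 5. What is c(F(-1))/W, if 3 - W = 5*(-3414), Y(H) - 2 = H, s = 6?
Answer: 7/2439 ≈ 0.0028700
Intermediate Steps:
Y(H) = 2 + H
F(T) = 1 (F(T) = 5 - 1*4 = 5 - 4 = 1)
c(z) = (-4 - 3*z)² (c(z) = (((z + z) + 6) - 5*(2 + z))² = ((2*z + 6) + (-10 - 5*z))² = ((6 + 2*z) + (-10 - 5*z))² = (-4 - 3*z)²)
W = 17073 (W = 3 - 5*(-3414) = 3 - 1*(-17070) = 3 + 17070 = 17073)
c(F(-1))/W = (4 + 3*1)²/17073 = (4 + 3)²*(1/17073) = 7²*(1/17073) = 49*(1/17073) = 7/2439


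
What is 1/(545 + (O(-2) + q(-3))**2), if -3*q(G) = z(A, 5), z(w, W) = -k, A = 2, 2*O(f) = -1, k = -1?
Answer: 36/19645 ≈ 0.0018325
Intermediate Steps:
O(f) = -1/2 (O(f) = (1/2)*(-1) = -1/2)
z(w, W) = 1 (z(w, W) = -1*(-1) = 1)
q(G) = -1/3 (q(G) = -1/3*1 = -1/3)
1/(545 + (O(-2) + q(-3))**2) = 1/(545 + (-1/2 - 1/3)**2) = 1/(545 + (-5/6)**2) = 1/(545 + 25/36) = 1/(19645/36) = 36/19645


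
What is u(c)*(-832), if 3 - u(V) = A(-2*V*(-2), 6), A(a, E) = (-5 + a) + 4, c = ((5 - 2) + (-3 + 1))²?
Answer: 0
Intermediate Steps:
c = 1 (c = (3 - 2)² = 1² = 1)
A(a, E) = -1 + a
u(V) = 4 - 4*V (u(V) = 3 - (-1 - 2*V*(-2)) = 3 - (-1 + 4*V) = 3 + (1 - 4*V) = 4 - 4*V)
u(c)*(-832) = (4 - 4*1)*(-832) = (4 - 4)*(-832) = 0*(-832) = 0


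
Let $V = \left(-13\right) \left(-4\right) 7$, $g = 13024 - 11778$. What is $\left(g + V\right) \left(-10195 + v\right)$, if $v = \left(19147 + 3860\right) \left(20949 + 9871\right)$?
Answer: $1141595527450$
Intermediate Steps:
$g = 1246$ ($g = 13024 - 11778 = 1246$)
$V = 364$ ($V = 52 \cdot 7 = 364$)
$v = 709075740$ ($v = 23007 \cdot 30820 = 709075740$)
$\left(g + V\right) \left(-10195 + v\right) = \left(1246 + 364\right) \left(-10195 + 709075740\right) = 1610 \cdot 709065545 = 1141595527450$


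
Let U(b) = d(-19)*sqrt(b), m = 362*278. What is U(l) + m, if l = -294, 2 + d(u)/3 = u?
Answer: 100636 - 441*I*sqrt(6) ≈ 1.0064e+5 - 1080.2*I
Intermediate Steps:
d(u) = -6 + 3*u
m = 100636
U(b) = -63*sqrt(b) (U(b) = (-6 + 3*(-19))*sqrt(b) = (-6 - 57)*sqrt(b) = -63*sqrt(b))
U(l) + m = -441*I*sqrt(6) + 100636 = 100636 - 441*I*sqrt(6)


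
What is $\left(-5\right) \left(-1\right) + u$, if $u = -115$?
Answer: $-110$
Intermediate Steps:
$\left(-5\right) \left(-1\right) + u = \left(-5\right) \left(-1\right) - 115 = 5 - 115 = -110$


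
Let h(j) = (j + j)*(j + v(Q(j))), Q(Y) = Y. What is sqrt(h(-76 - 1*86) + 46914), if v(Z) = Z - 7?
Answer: sqrt(154158) ≈ 392.63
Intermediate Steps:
v(Z) = -7 + Z
h(j) = 2*j*(-7 + 2*j) (h(j) = (j + j)*(j + (-7 + j)) = (2*j)*(-7 + 2*j) = 2*j*(-7 + 2*j))
sqrt(h(-76 - 1*86) + 46914) = sqrt(2*(-76 - 1*86)*(-7 + 2*(-76 - 1*86)) + 46914) = sqrt(2*(-76 - 86)*(-7 + 2*(-76 - 86)) + 46914) = sqrt(2*(-162)*(-7 + 2*(-162)) + 46914) = sqrt(2*(-162)*(-7 - 324) + 46914) = sqrt(2*(-162)*(-331) + 46914) = sqrt(107244 + 46914) = sqrt(154158)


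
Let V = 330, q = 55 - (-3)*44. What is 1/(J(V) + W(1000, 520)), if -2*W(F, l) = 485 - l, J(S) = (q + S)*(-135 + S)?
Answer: 2/201665 ≈ 9.9174e-6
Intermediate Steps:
q = 187 (q = 55 - 1*(-132) = 55 + 132 = 187)
J(S) = (-135 + S)*(187 + S) (J(S) = (187 + S)*(-135 + S) = (-135 + S)*(187 + S))
W(F, l) = -485/2 + l/2 (W(F, l) = -(485 - l)/2 = -485/2 + l/2)
1/(J(V) + W(1000, 520)) = 1/((-25245 + 330**2 + 52*330) + (-485/2 + (1/2)*520)) = 1/((-25245 + 108900 + 17160) + (-485/2 + 260)) = 1/(100815 + 35/2) = 1/(201665/2) = 2/201665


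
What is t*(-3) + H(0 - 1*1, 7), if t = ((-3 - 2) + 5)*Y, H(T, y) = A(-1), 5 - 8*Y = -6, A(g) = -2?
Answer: -2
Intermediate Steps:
Y = 11/8 (Y = 5/8 - ⅛*(-6) = 5/8 + ¾ = 11/8 ≈ 1.3750)
H(T, y) = -2
t = 0 (t = ((-3 - 2) + 5)*(11/8) = (-5 + 5)*(11/8) = 0*(11/8) = 0)
t*(-3) + H(0 - 1*1, 7) = 0*(-3) - 2 = 0 - 2 = -2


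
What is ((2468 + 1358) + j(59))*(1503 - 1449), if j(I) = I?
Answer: 209790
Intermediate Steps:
((2468 + 1358) + j(59))*(1503 - 1449) = ((2468 + 1358) + 59)*(1503 - 1449) = (3826 + 59)*54 = 3885*54 = 209790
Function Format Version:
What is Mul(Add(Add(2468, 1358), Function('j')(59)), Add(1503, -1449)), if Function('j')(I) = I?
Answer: 209790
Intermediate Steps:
Mul(Add(Add(2468, 1358), Function('j')(59)), Add(1503, -1449)) = Mul(Add(Add(2468, 1358), 59), Add(1503, -1449)) = Mul(Add(3826, 59), 54) = Mul(3885, 54) = 209790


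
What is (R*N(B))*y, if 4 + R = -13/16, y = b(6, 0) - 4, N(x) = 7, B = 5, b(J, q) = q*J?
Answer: 539/4 ≈ 134.75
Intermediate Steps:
b(J, q) = J*q
y = -4 (y = 6*0 - 4 = 0 - 4 = -4)
R = -77/16 (R = -4 - 13/16 = -77/16 ≈ -4.8125)
(R*N(B))*y = -77/16*7*(-4) = -539/16*(-4) = 539/4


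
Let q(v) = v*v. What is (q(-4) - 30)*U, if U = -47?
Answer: 658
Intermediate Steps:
q(v) = v**2
(q(-4) - 30)*U = ((-4)**2 - 30)*(-47) = (16 - 30)*(-47) = -14*(-47) = 658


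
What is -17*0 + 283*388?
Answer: 109804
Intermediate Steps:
-17*0 + 283*388 = 0 + 109804 = 109804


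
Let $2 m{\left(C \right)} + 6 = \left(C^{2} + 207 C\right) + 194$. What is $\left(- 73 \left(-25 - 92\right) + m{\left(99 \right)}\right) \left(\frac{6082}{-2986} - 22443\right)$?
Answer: $- \frac{796945284080}{1493} \approx -5.3379 \cdot 10^{8}$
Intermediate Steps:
$m{\left(C \right)} = 94 + \frac{C^{2}}{2} + \frac{207 C}{2}$ ($m{\left(C \right)} = -3 + \frac{\left(C^{2} + 207 C\right) + 194}{2} = -3 + \frac{194 + C^{2} + 207 C}{2} = -3 + \left(97 + \frac{C^{2}}{2} + \frac{207 C}{2}\right) = 94 + \frac{C^{2}}{2} + \frac{207 C}{2}$)
$\left(- 73 \left(-25 - 92\right) + m{\left(99 \right)}\right) \left(\frac{6082}{-2986} - 22443\right) = \left(- 73 \left(-25 - 92\right) + \left(94 + \frac{99^{2}}{2} + \frac{207}{2} \cdot 99\right)\right) \left(\frac{6082}{-2986} - 22443\right) = \left(\left(-73\right) \left(-117\right) + \left(94 + \frac{1}{2} \cdot 9801 + \frac{20493}{2}\right)\right) \left(6082 \left(- \frac{1}{2986}\right) - 22443\right) = \left(8541 + \left(94 + \frac{9801}{2} + \frac{20493}{2}\right)\right) \left(- \frac{3041}{1493} - 22443\right) = \left(8541 + 15241\right) \left(- \frac{33510440}{1493}\right) = 23782 \left(- \frac{33510440}{1493}\right) = - \frac{796945284080}{1493}$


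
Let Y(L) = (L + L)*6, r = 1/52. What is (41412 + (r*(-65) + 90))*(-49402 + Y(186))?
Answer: -3915180755/2 ≈ -1.9576e+9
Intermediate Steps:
r = 1/52 ≈ 0.019231
Y(L) = 12*L (Y(L) = (2*L)*6 = 12*L)
(41412 + (r*(-65) + 90))*(-49402 + Y(186)) = (41412 + ((1/52)*(-65) + 90))*(-49402 + 12*186) = (41412 + (-5/4 + 90))*(-49402 + 2232) = (41412 + 355/4)*(-47170) = (166003/4)*(-47170) = -3915180755/2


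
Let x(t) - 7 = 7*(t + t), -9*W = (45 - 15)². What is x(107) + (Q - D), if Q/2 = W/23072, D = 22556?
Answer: -60711109/2884 ≈ -21051.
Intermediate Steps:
W = -100 (W = -(45 - 15)²/9 = -⅑*30² = -⅑*900 = -100)
Q = -25/2884 (Q = 2*(-100/23072) = 2*(-100*1/23072) = 2*(-25/5768) = -25/2884 ≈ -0.0086685)
x(t) = 7 + 14*t (x(t) = 7 + 7*(t + t) = 7 + 7*(2*t) = 7 + 14*t)
x(107) + (Q - D) = (7 + 14*107) + (-25/2884 - 1*22556) = (7 + 1498) + (-25/2884 - 22556) = 1505 - 65051529/2884 = -60711109/2884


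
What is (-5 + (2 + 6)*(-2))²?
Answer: 441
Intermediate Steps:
(-5 + (2 + 6)*(-2))² = (-5 + 8*(-2))² = (-5 - 16)² = (-21)² = 441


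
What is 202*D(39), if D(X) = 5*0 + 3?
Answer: 606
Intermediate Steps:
D(X) = 3 (D(X) = 0 + 3 = 3)
202*D(39) = 202*3 = 606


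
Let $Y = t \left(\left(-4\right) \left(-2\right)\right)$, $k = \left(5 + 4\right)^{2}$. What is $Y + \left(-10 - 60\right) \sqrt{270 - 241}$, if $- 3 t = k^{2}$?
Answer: $-17496 - 70 \sqrt{29} \approx -17873.0$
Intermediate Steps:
$k = 81$ ($k = 9^{2} = 81$)
$t = -2187$ ($t = - \frac{81^{2}}{3} = \left(- \frac{1}{3}\right) 6561 = -2187$)
$Y = -17496$ ($Y = - 2187 \left(\left(-4\right) \left(-2\right)\right) = \left(-2187\right) 8 = -17496$)
$Y + \left(-10 - 60\right) \sqrt{270 - 241} = -17496 + \left(-10 - 60\right) \sqrt{270 - 241} = -17496 + \left(-10 - 60\right) \sqrt{29} = -17496 - 70 \sqrt{29}$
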